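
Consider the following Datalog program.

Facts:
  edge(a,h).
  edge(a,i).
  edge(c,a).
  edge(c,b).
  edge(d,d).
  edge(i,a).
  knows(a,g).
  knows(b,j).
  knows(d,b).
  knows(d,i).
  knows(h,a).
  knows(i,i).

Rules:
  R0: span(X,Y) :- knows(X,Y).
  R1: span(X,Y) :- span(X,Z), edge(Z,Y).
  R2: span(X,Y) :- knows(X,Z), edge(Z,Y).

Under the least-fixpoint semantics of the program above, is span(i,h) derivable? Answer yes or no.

yes

round 1: derive span(a,g) via R0 from knows(a,g)
round 1: derive span(b,j) via R0 from knows(b,j)
round 1: derive span(d,b) via R0 from knows(d,b)
round 1: derive span(d,i) via R0 from knows(d,i)
round 1: derive span(h,a) via R0 from knows(h,a)
round 1: derive span(i,i) via R0 from knows(i,i)
round 1: derive span(d,a) via R2 from knows(d,i), edge(i,a)
round 1: derive span(h,h) via R2 from knows(h,a), edge(a,h)
round 1: derive span(h,i) via R2 from knows(h,a), edge(a,i)
round 1: derive span(i,a) via R2 from knows(i,i), edge(i,a)
round 2: derive span(d,h) via R1 from span(d,a), edge(a,h)
round 2: derive span(i,h) via R1 from span(i,a), edge(a,h)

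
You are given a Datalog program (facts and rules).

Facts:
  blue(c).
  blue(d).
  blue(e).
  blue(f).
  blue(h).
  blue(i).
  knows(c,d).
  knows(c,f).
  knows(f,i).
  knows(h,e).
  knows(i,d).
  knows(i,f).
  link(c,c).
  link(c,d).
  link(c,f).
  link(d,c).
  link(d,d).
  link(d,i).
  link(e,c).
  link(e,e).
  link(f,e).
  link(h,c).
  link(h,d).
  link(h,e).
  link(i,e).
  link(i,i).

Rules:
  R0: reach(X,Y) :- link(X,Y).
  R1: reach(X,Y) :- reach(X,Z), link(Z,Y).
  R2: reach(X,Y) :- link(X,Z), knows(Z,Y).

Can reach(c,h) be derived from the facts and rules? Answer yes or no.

round 1: derive reach(c,c) via R0 from link(c,c)
round 1: derive reach(c,d) via R0 from link(c,d)
round 1: derive reach(c,f) via R0 from link(c,f)
round 1: derive reach(d,c) via R0 from link(d,c)
round 1: derive reach(d,d) via R0 from link(d,d)
round 1: derive reach(d,i) via R0 from link(d,i)
round 1: derive reach(e,c) via R0 from link(e,c)
round 1: derive reach(e,e) via R0 from link(e,e)
round 1: derive reach(f,e) via R0 from link(f,e)
round 1: derive reach(h,c) via R0 from link(h,c)
round 1: derive reach(h,d) via R0 from link(h,d)
round 1: derive reach(h,e) via R0 from link(h,e)
round 1: derive reach(i,e) via R0 from link(i,e)
round 1: derive reach(i,i) via R0 from link(i,i)
round 1: derive reach(c,i) via R2 from link(c,f), knows(f,i)
round 1: derive reach(d,f) via R2 from link(d,c), knows(c,f)
round 1: derive reach(e,d) via R2 from link(e,c), knows(c,d)
round 1: derive reach(e,f) via R2 from link(e,c), knows(c,f)
round 1: derive reach(h,f) via R2 from link(h,c), knows(c,f)
round 1: derive reach(i,d) via R2 from link(i,i), knows(i,d)
round 1: derive reach(i,f) via R2 from link(i,i), knows(i,f)
round 2: derive reach(c,e) via R1 from reach(c,f), link(f,e)
round 2: derive reach(d,e) via R1 from reach(d,f), link(f,e)
round 2: derive reach(e,i) via R1 from reach(e,d), link(d,i)
round 2: derive reach(f,c) via R1 from reach(f,e), link(e,c)
round 2: derive reach(h,i) via R1 from reach(h,d), link(d,i)
round 2: derive reach(i,c) via R1 from reach(i,d), link(d,c)
round 3: derive reach(f,d) via R1 from reach(f,c), link(c,d)
round 3: derive reach(f,f) via R1 from reach(f,c), link(c,f)
round 4: derive reach(f,i) via R1 from reach(f,d), link(d,i)

no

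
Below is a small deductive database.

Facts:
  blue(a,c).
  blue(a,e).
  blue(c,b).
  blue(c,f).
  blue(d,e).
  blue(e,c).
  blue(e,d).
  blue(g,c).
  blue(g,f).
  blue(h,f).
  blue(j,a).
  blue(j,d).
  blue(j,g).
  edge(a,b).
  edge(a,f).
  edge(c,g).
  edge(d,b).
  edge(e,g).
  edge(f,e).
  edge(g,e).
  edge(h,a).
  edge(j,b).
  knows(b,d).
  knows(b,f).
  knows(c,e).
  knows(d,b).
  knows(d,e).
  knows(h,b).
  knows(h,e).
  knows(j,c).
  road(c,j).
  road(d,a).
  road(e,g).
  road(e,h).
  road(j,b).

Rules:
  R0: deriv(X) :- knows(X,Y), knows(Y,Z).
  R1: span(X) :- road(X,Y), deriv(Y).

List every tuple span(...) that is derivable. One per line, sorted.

round 1: derive deriv(b) via R0 from knows(b,d), knows(d,b)
round 1: derive deriv(d) via R0 from knows(d,b), knows(b,d)
round 1: derive deriv(h) via R0 from knows(h,b), knows(b,d)
round 1: derive deriv(j) via R0 from knows(j,c), knows(c,e)
round 2: derive span(c) via R1 from road(c,j), deriv(j)
round 2: derive span(e) via R1 from road(e,h), deriv(h)
round 2: derive span(j) via R1 from road(j,b), deriv(b)

span(c)
span(e)
span(j)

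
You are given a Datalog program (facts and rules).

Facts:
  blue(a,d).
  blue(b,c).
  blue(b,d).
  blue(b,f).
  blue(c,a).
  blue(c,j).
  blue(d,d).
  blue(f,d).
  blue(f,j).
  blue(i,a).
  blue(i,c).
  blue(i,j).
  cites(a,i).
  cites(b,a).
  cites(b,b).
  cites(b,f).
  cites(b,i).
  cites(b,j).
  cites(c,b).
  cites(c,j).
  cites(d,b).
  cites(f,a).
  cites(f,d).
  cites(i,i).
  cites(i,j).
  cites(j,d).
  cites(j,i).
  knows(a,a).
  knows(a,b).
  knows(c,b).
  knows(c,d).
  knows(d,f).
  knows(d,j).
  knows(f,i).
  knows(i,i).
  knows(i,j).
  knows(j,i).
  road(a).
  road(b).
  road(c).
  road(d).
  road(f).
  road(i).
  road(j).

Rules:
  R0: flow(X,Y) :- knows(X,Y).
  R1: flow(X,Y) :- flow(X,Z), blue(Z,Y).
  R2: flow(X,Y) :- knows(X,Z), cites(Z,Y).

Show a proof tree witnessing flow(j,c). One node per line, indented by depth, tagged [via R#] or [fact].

flow(j,c)  [via R1]
  flow(j,i)  [via R0]
    knows(j,i)  [fact]
  blue(i,c)  [fact]

round 1: derive flow(a,a) via R0 from knows(a,a)
round 1: derive flow(a,b) via R0 from knows(a,b)
round 1: derive flow(c,b) via R0 from knows(c,b)
round 1: derive flow(c,d) via R0 from knows(c,d)
round 1: derive flow(d,f) via R0 from knows(d,f)
round 1: derive flow(d,j) via R0 from knows(d,j)
round 1: derive flow(f,i) via R0 from knows(f,i)
round 1: derive flow(i,i) via R0 from knows(i,i)
round 1: derive flow(i,j) via R0 from knows(i,j)
round 1: derive flow(j,i) via R0 from knows(j,i)
round 1: derive flow(a,f) via R2 from knows(a,b), cites(b,f)
round 1: derive flow(a,i) via R2 from knows(a,a), cites(a,i)
round 1: derive flow(a,j) via R2 from knows(a,b), cites(b,j)
round 1: derive flow(c,a) via R2 from knows(c,b), cites(b,a)
round 1: derive flow(c,f) via R2 from knows(c,b), cites(b,f)
round 1: derive flow(c,i) via R2 from knows(c,b), cites(b,i)
round 1: derive flow(c,j) via R2 from knows(c,b), cites(b,j)
round 1: derive flow(d,a) via R2 from knows(d,f), cites(f,a)
round 1: derive flow(d,d) via R2 from knows(d,f), cites(f,d)
round 1: derive flow(d,i) via R2 from knows(d,j), cites(j,i)
round 1: derive flow(f,j) via R2 from knows(f,i), cites(i,j)
round 1: derive flow(i,d) via R2 from knows(i,j), cites(j,d)
round 1: derive flow(j,j) via R2 from knows(j,i), cites(i,j)
round 2: derive flow(a,c) via R1 from flow(a,b), blue(b,c)
round 2: derive flow(a,d) via R1 from flow(a,a), blue(a,d)
round 2: derive flow(c,c) via R1 from flow(c,b), blue(b,c)
round 2: derive flow(d,c) via R1 from flow(d,i), blue(i,c)
round 2: derive flow(f,a) via R1 from flow(f,i), blue(i,a)
round 2: derive flow(f,c) via R1 from flow(f,i), blue(i,c)
round 2: derive flow(i,a) via R1 from flow(i,i), blue(i,a)
round 2: derive flow(i,c) via R1 from flow(i,i), blue(i,c)
round 2: derive flow(j,a) via R1 from flow(j,i), blue(i,a)
round 2: derive flow(j,c) via R1 from flow(j,i), blue(i,c)
round 3: derive flow(f,d) via R1 from flow(f,a), blue(a,d)
round 3: derive flow(j,d) via R1 from flow(j,a), blue(a,d)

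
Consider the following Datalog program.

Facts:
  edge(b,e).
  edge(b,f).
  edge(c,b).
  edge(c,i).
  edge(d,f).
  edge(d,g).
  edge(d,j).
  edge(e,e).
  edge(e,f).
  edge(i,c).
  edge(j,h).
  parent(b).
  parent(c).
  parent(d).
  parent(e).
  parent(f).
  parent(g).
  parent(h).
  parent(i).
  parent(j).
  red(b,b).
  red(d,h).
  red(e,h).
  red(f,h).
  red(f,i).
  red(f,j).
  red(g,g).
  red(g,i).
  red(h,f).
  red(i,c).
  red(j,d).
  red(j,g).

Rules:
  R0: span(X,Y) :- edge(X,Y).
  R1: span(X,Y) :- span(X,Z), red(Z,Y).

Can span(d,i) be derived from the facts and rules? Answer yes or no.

round 1: derive span(b,e) via R0 from edge(b,e)
round 1: derive span(b,f) via R0 from edge(b,f)
round 1: derive span(c,b) via R0 from edge(c,b)
round 1: derive span(c,i) via R0 from edge(c,i)
round 1: derive span(d,f) via R0 from edge(d,f)
round 1: derive span(d,g) via R0 from edge(d,g)
round 1: derive span(d,j) via R0 from edge(d,j)
round 1: derive span(e,e) via R0 from edge(e,e)
round 1: derive span(e,f) via R0 from edge(e,f)
round 1: derive span(i,c) via R0 from edge(i,c)
round 1: derive span(j,h) via R0 from edge(j,h)
round 2: derive span(b,h) via R1 from span(b,e), red(e,h)
round 2: derive span(b,i) via R1 from span(b,f), red(f,i)
round 2: derive span(b,j) via R1 from span(b,f), red(f,j)
round 2: derive span(c,c) via R1 from span(c,i), red(i,c)
round 2: derive span(d,d) via R1 from span(d,j), red(j,d)
round 2: derive span(d,h) via R1 from span(d,f), red(f,h)
round 2: derive span(d,i) via R1 from span(d,f), red(f,i)
round 2: derive span(e,h) via R1 from span(e,e), red(e,h)
round 2: derive span(e,i) via R1 from span(e,f), red(f,i)
round 2: derive span(e,j) via R1 from span(e,f), red(f,j)
round 2: derive span(j,f) via R1 from span(j,h), red(h,f)
round 3: derive span(b,c) via R1 from span(b,i), red(i,c)
round 3: derive span(b,d) via R1 from span(b,j), red(j,d)
round 3: derive span(b,g) via R1 from span(b,j), red(j,g)
round 3: derive span(d,c) via R1 from span(d,i), red(i,c)
round 3: derive span(e,c) via R1 from span(e,i), red(i,c)
round 3: derive span(e,d) via R1 from span(e,j), red(j,d)
round 3: derive span(e,g) via R1 from span(e,j), red(j,g)
round 3: derive span(j,i) via R1 from span(j,f), red(f,i)
round 3: derive span(j,j) via R1 from span(j,f), red(f,j)
round 4: derive span(j,c) via R1 from span(j,i), red(i,c)
round 4: derive span(j,d) via R1 from span(j,j), red(j,d)
round 4: derive span(j,g) via R1 from span(j,j), red(j,g)

yes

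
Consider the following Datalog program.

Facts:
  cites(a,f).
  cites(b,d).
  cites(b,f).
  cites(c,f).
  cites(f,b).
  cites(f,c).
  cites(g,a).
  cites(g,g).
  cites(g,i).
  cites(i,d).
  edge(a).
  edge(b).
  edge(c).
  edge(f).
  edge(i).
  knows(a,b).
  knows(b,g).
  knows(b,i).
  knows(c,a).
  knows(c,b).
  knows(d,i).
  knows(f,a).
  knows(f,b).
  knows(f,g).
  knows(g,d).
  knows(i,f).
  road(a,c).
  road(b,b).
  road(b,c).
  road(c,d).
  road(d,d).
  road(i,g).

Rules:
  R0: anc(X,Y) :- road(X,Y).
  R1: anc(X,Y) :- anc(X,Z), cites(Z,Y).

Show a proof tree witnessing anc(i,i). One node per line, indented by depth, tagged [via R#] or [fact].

round 1: derive anc(a,c) via R0 from road(a,c)
round 1: derive anc(b,b) via R0 from road(b,b)
round 1: derive anc(b,c) via R0 from road(b,c)
round 1: derive anc(c,d) via R0 from road(c,d)
round 1: derive anc(d,d) via R0 from road(d,d)
round 1: derive anc(i,g) via R0 from road(i,g)
round 2: derive anc(a,f) via R1 from anc(a,c), cites(c,f)
round 2: derive anc(b,d) via R1 from anc(b,b), cites(b,d)
round 2: derive anc(b,f) via R1 from anc(b,b), cites(b,f)
round 2: derive anc(i,a) via R1 from anc(i,g), cites(g,a)
round 2: derive anc(i,i) via R1 from anc(i,g), cites(g,i)
round 3: derive anc(a,b) via R1 from anc(a,f), cites(f,b)
round 3: derive anc(i,d) via R1 from anc(i,i), cites(i,d)
round 3: derive anc(i,f) via R1 from anc(i,a), cites(a,f)
round 4: derive anc(a,d) via R1 from anc(a,b), cites(b,d)
round 4: derive anc(i,b) via R1 from anc(i,f), cites(f,b)
round 4: derive anc(i,c) via R1 from anc(i,f), cites(f,c)

anc(i,i)  [via R1]
  anc(i,g)  [via R0]
    road(i,g)  [fact]
  cites(g,i)  [fact]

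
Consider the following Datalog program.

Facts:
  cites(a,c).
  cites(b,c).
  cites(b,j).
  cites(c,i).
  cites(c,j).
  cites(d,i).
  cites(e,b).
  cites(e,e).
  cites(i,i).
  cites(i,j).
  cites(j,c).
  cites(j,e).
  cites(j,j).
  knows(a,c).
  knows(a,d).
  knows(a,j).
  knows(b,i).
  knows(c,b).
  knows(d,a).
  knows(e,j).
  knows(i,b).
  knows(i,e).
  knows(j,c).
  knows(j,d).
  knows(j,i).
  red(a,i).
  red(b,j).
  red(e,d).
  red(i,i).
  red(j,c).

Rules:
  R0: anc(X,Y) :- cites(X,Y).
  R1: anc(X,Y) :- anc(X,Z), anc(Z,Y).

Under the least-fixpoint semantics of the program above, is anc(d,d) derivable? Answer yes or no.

round 1: derive anc(a,c) via R0 from cites(a,c)
round 1: derive anc(b,c) via R0 from cites(b,c)
round 1: derive anc(b,j) via R0 from cites(b,j)
round 1: derive anc(c,i) via R0 from cites(c,i)
round 1: derive anc(c,j) via R0 from cites(c,j)
round 1: derive anc(d,i) via R0 from cites(d,i)
round 1: derive anc(e,b) via R0 from cites(e,b)
round 1: derive anc(e,e) via R0 from cites(e,e)
round 1: derive anc(i,i) via R0 from cites(i,i)
round 1: derive anc(i,j) via R0 from cites(i,j)
round 1: derive anc(j,c) via R0 from cites(j,c)
round 1: derive anc(j,e) via R0 from cites(j,e)
round 1: derive anc(j,j) via R0 from cites(j,j)
round 2: derive anc(a,i) via R1 from anc(a,c), anc(c,i)
round 2: derive anc(a,j) via R1 from anc(a,c), anc(c,j)
round 2: derive anc(b,e) via R1 from anc(b,j), anc(j,e)
round 2: derive anc(b,i) via R1 from anc(b,c), anc(c,i)
round 2: derive anc(c,c) via R1 from anc(c,j), anc(j,c)
round 2: derive anc(c,e) via R1 from anc(c,j), anc(j,e)
round 2: derive anc(d,j) via R1 from anc(d,i), anc(i,j)
round 2: derive anc(e,c) via R1 from anc(e,b), anc(b,c)
round 2: derive anc(e,j) via R1 from anc(e,b), anc(b,j)
round 2: derive anc(i,c) via R1 from anc(i,j), anc(j,c)
round 2: derive anc(i,e) via R1 from anc(i,j), anc(j,e)
round 2: derive anc(j,b) via R1 from anc(j,e), anc(e,b)
round 2: derive anc(j,i) via R1 from anc(j,c), anc(c,i)
round 3: derive anc(a,b) via R1 from anc(a,j), anc(j,b)
round 3: derive anc(a,e) via R1 from anc(a,c), anc(c,e)
round 3: derive anc(b,b) via R1 from anc(b,e), anc(e,b)
round 3: derive anc(c,b) via R1 from anc(c,e), anc(e,b)
round 3: derive anc(d,b) via R1 from anc(d,j), anc(j,b)
round 3: derive anc(d,c) via R1 from anc(d,i), anc(i,c)
round 3: derive anc(d,e) via R1 from anc(d,i), anc(i,e)
round 3: derive anc(e,i) via R1 from anc(e,b), anc(b,i)
round 3: derive anc(i,b) via R1 from anc(i,e), anc(e,b)

no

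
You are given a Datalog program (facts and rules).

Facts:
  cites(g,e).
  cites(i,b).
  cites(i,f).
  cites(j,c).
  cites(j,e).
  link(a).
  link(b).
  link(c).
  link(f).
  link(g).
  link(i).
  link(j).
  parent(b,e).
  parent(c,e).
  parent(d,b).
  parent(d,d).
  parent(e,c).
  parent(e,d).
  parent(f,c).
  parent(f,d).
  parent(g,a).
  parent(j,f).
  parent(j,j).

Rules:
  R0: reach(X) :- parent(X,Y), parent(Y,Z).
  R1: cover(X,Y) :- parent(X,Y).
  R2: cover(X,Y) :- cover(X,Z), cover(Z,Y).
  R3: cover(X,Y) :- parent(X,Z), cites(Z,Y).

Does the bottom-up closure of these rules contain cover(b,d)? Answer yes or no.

yes

round 1: derive cover(b,e) via R1 from parent(b,e)
round 1: derive cover(c,e) via R1 from parent(c,e)
round 1: derive cover(d,b) via R1 from parent(d,b)
round 1: derive cover(d,d) via R1 from parent(d,d)
round 1: derive cover(e,c) via R1 from parent(e,c)
round 1: derive cover(e,d) via R1 from parent(e,d)
round 1: derive cover(f,c) via R1 from parent(f,c)
round 1: derive cover(f,d) via R1 from parent(f,d)
round 1: derive cover(g,a) via R1 from parent(g,a)
round 1: derive cover(j,f) via R1 from parent(j,f)
round 1: derive cover(j,j) via R1 from parent(j,j)
round 1: derive cover(j,c) via R3 from parent(j,j), cites(j,c)
round 1: derive cover(j,e) via R3 from parent(j,j), cites(j,e)
round 2: derive cover(b,c) via R2 from cover(b,e), cover(e,c)
round 2: derive cover(b,d) via R2 from cover(b,e), cover(e,d)
round 2: derive cover(c,c) via R2 from cover(c,e), cover(e,c)
round 2: derive cover(c,d) via R2 from cover(c,e), cover(e,d)
round 2: derive cover(d,e) via R2 from cover(d,b), cover(b,e)
round 2: derive cover(e,b) via R2 from cover(e,d), cover(d,b)
round 2: derive cover(e,e) via R2 from cover(e,c), cover(c,e)
round 2: derive cover(f,b) via R2 from cover(f,d), cover(d,b)
round 2: derive cover(f,e) via R2 from cover(f,c), cover(c,e)
round 2: derive cover(j,d) via R2 from cover(j,e), cover(e,d)
round 3: derive cover(b,b) via R2 from cover(b,d), cover(d,b)
round 3: derive cover(c,b) via R2 from cover(c,d), cover(d,b)
round 3: derive cover(d,c) via R2 from cover(d,b), cover(b,c)
round 3: derive cover(j,b) via R2 from cover(j,d), cover(d,b)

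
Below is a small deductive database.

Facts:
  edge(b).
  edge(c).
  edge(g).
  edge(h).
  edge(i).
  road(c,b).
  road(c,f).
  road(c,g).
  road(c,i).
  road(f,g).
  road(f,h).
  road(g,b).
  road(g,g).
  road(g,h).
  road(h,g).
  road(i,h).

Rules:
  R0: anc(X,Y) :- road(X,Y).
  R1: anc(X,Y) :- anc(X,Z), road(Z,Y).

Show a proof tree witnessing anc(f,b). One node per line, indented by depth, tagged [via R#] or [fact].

round 1: derive anc(c,b) via R0 from road(c,b)
round 1: derive anc(c,f) via R0 from road(c,f)
round 1: derive anc(c,g) via R0 from road(c,g)
round 1: derive anc(c,i) via R0 from road(c,i)
round 1: derive anc(f,g) via R0 from road(f,g)
round 1: derive anc(f,h) via R0 from road(f,h)
round 1: derive anc(g,b) via R0 from road(g,b)
round 1: derive anc(g,g) via R0 from road(g,g)
round 1: derive anc(g,h) via R0 from road(g,h)
round 1: derive anc(h,g) via R0 from road(h,g)
round 1: derive anc(i,h) via R0 from road(i,h)
round 2: derive anc(c,h) via R1 from anc(c,f), road(f,h)
round 2: derive anc(f,b) via R1 from anc(f,g), road(g,b)
round 2: derive anc(h,b) via R1 from anc(h,g), road(g,b)
round 2: derive anc(h,h) via R1 from anc(h,g), road(g,h)
round 2: derive anc(i,g) via R1 from anc(i,h), road(h,g)
round 3: derive anc(i,b) via R1 from anc(i,g), road(g,b)

anc(f,b)  [via R1]
  anc(f,g)  [via R0]
    road(f,g)  [fact]
  road(g,b)  [fact]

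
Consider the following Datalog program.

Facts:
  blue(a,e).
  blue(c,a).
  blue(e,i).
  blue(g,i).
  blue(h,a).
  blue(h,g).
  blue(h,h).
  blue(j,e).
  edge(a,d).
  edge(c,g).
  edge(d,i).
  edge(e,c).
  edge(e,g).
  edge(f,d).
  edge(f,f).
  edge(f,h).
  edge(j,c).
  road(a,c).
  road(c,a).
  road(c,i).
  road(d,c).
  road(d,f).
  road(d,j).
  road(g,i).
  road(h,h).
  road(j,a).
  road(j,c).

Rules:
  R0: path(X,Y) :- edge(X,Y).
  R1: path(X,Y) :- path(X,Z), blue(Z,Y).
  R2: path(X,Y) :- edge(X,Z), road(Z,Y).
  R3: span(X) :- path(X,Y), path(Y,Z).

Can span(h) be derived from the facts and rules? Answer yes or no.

no

round 1: derive path(a,d) via R0 from edge(a,d)
round 1: derive path(c,g) via R0 from edge(c,g)
round 1: derive path(d,i) via R0 from edge(d,i)
round 1: derive path(e,c) via R0 from edge(e,c)
round 1: derive path(e,g) via R0 from edge(e,g)
round 1: derive path(f,d) via R0 from edge(f,d)
round 1: derive path(f,f) via R0 from edge(f,f)
round 1: derive path(f,h) via R0 from edge(f,h)
round 1: derive path(j,c) via R0 from edge(j,c)
round 1: derive path(a,c) via R2 from edge(a,d), road(d,c)
round 1: derive path(a,f) via R2 from edge(a,d), road(d,f)
round 1: derive path(a,j) via R2 from edge(a,d), road(d,j)
round 1: derive path(c,i) via R2 from edge(c,g), road(g,i)
round 1: derive path(e,a) via R2 from edge(e,c), road(c,a)
round 1: derive path(e,i) via R2 from edge(e,c), road(c,i)
round 1: derive path(f,c) via R2 from edge(f,d), road(d,c)
round 1: derive path(f,j) via R2 from edge(f,d), road(d,j)
round 1: derive path(j,a) via R2 from edge(j,c), road(c,a)
round 1: derive path(j,i) via R2 from edge(j,c), road(c,i)
round 2: derive path(a,a) via R1 from path(a,c), blue(c,a)
round 2: derive path(a,e) via R1 from path(a,j), blue(j,e)
round 2: derive path(e,e) via R1 from path(e,a), blue(a,e)
round 2: derive path(f,a) via R1 from path(f,c), blue(c,a)
round 2: derive path(f,e) via R1 from path(f,j), blue(j,e)
round 2: derive path(f,g) via R1 from path(f,h), blue(h,g)
round 2: derive path(j,e) via R1 from path(j,a), blue(a,e)
round 2: derive span(a) via R3 from path(a,c), path(c,g)
round 2: derive span(e) via R3 from path(e,a), path(a,c)
round 2: derive span(f) via R3 from path(f,c), path(c,g)
round 2: derive span(j) via R3 from path(j,a), path(a,c)
round 3: derive path(a,i) via R1 from path(a,e), blue(e,i)
round 3: derive path(f,i) via R1 from path(f,e), blue(e,i)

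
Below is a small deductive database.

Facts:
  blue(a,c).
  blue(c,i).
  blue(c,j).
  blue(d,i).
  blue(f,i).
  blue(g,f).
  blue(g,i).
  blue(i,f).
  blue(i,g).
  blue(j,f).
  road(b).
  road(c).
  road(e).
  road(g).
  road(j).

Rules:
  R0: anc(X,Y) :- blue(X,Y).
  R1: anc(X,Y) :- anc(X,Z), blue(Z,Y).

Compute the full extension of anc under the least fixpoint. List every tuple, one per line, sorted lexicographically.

round 1: derive anc(a,c) via R0 from blue(a,c)
round 1: derive anc(c,i) via R0 from blue(c,i)
round 1: derive anc(c,j) via R0 from blue(c,j)
round 1: derive anc(d,i) via R0 from blue(d,i)
round 1: derive anc(f,i) via R0 from blue(f,i)
round 1: derive anc(g,f) via R0 from blue(g,f)
round 1: derive anc(g,i) via R0 from blue(g,i)
round 1: derive anc(i,f) via R0 from blue(i,f)
round 1: derive anc(i,g) via R0 from blue(i,g)
round 1: derive anc(j,f) via R0 from blue(j,f)
round 2: derive anc(a,i) via R1 from anc(a,c), blue(c,i)
round 2: derive anc(a,j) via R1 from anc(a,c), blue(c,j)
round 2: derive anc(c,f) via R1 from anc(c,i), blue(i,f)
round 2: derive anc(c,g) via R1 from anc(c,i), blue(i,g)
round 2: derive anc(d,f) via R1 from anc(d,i), blue(i,f)
round 2: derive anc(d,g) via R1 from anc(d,i), blue(i,g)
round 2: derive anc(f,f) via R1 from anc(f,i), blue(i,f)
round 2: derive anc(f,g) via R1 from anc(f,i), blue(i,g)
round 2: derive anc(g,g) via R1 from anc(g,i), blue(i,g)
round 2: derive anc(i,i) via R1 from anc(i,f), blue(f,i)
round 2: derive anc(j,i) via R1 from anc(j,f), blue(f,i)
round 3: derive anc(a,f) via R1 from anc(a,i), blue(i,f)
round 3: derive anc(a,g) via R1 from anc(a,i), blue(i,g)
round 3: derive anc(j,g) via R1 from anc(j,i), blue(i,g)

anc(a,c)
anc(a,f)
anc(a,g)
anc(a,i)
anc(a,j)
anc(c,f)
anc(c,g)
anc(c,i)
anc(c,j)
anc(d,f)
anc(d,g)
anc(d,i)
anc(f,f)
anc(f,g)
anc(f,i)
anc(g,f)
anc(g,g)
anc(g,i)
anc(i,f)
anc(i,g)
anc(i,i)
anc(j,f)
anc(j,g)
anc(j,i)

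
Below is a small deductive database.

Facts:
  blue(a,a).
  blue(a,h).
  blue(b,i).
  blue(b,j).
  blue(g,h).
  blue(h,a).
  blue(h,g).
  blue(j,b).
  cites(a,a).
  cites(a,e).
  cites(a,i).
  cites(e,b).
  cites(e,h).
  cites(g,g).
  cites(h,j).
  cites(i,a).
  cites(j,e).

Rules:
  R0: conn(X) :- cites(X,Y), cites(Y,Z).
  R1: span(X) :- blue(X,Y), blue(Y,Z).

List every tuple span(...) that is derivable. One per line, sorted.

span(a)
span(b)
span(g)
span(h)
span(j)

round 1: derive span(a) via R1 from blue(a,a), blue(a,a)
round 1: derive span(b) via R1 from blue(b,j), blue(j,b)
round 1: derive span(g) via R1 from blue(g,h), blue(h,a)
round 1: derive span(h) via R1 from blue(h,a), blue(a,a)
round 1: derive span(j) via R1 from blue(j,b), blue(b,i)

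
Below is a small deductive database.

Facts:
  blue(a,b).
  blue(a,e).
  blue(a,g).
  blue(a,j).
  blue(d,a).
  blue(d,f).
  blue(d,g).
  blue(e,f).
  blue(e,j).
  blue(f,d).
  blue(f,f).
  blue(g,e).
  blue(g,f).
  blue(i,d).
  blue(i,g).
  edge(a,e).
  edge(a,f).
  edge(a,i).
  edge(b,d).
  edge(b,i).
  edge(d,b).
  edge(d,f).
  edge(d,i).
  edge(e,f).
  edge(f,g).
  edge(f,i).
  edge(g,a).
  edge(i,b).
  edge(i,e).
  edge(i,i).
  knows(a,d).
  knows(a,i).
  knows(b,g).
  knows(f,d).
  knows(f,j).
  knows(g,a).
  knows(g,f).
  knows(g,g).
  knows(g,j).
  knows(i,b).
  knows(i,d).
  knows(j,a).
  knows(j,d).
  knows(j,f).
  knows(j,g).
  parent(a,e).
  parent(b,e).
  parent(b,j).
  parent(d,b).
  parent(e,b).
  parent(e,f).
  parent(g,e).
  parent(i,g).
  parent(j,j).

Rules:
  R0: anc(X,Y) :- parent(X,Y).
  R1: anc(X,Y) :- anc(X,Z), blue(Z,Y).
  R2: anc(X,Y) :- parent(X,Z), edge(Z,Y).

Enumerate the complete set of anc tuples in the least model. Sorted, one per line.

round 1: derive anc(a,e) via R0 from parent(a,e)
round 1: derive anc(b,e) via R0 from parent(b,e)
round 1: derive anc(b,j) via R0 from parent(b,j)
round 1: derive anc(d,b) via R0 from parent(d,b)
round 1: derive anc(e,b) via R0 from parent(e,b)
round 1: derive anc(e,f) via R0 from parent(e,f)
round 1: derive anc(g,e) via R0 from parent(g,e)
round 1: derive anc(i,g) via R0 from parent(i,g)
round 1: derive anc(j,j) via R0 from parent(j,j)
round 1: derive anc(a,f) via R2 from parent(a,e), edge(e,f)
round 1: derive anc(b,f) via R2 from parent(b,e), edge(e,f)
round 1: derive anc(d,d) via R2 from parent(d,b), edge(b,d)
round 1: derive anc(d,i) via R2 from parent(d,b), edge(b,i)
round 1: derive anc(e,d) via R2 from parent(e,b), edge(b,d)
round 1: derive anc(e,g) via R2 from parent(e,f), edge(f,g)
round 1: derive anc(e,i) via R2 from parent(e,b), edge(b,i)
round 1: derive anc(g,f) via R2 from parent(g,e), edge(e,f)
round 1: derive anc(i,a) via R2 from parent(i,g), edge(g,a)
round 2: derive anc(a,d) via R1 from anc(a,f), blue(f,d)
round 2: derive anc(a,j) via R1 from anc(a,e), blue(e,j)
round 2: derive anc(b,d) via R1 from anc(b,f), blue(f,d)
round 2: derive anc(d,a) via R1 from anc(d,d), blue(d,a)
round 2: derive anc(d,f) via R1 from anc(d,d), blue(d,f)
round 2: derive anc(d,g) via R1 from anc(d,d), blue(d,g)
round 2: derive anc(e,a) via R1 from anc(e,d), blue(d,a)
round 2: derive anc(e,e) via R1 from anc(e,g), blue(g,e)
round 2: derive anc(g,d) via R1 from anc(g,f), blue(f,d)
round 2: derive anc(g,j) via R1 from anc(g,e), blue(e,j)
round 2: derive anc(i,b) via R1 from anc(i,a), blue(a,b)
round 2: derive anc(i,e) via R1 from anc(i,a), blue(a,e)
round 2: derive anc(i,f) via R1 from anc(i,g), blue(g,f)
round 2: derive anc(i,j) via R1 from anc(i,a), blue(a,j)
round 3: derive anc(a,a) via R1 from anc(a,d), blue(d,a)
round 3: derive anc(a,g) via R1 from anc(a,d), blue(d,g)
round 3: derive anc(b,a) via R1 from anc(b,d), blue(d,a)
round 3: derive anc(b,g) via R1 from anc(b,d), blue(d,g)
round 3: derive anc(d,e) via R1 from anc(d,a), blue(a,e)
round 3: derive anc(d,j) via R1 from anc(d,a), blue(a,j)
round 3: derive anc(e,j) via R1 from anc(e,a), blue(a,j)
round 3: derive anc(g,a) via R1 from anc(g,d), blue(d,a)
round 3: derive anc(g,g) via R1 from anc(g,d), blue(d,g)
round 3: derive anc(i,d) via R1 from anc(i,f), blue(f,d)
round 4: derive anc(a,b) via R1 from anc(a,a), blue(a,b)
round 4: derive anc(b,b) via R1 from anc(b,a), blue(a,b)
round 4: derive anc(g,b) via R1 from anc(g,a), blue(a,b)

anc(a,a)
anc(a,b)
anc(a,d)
anc(a,e)
anc(a,f)
anc(a,g)
anc(a,j)
anc(b,a)
anc(b,b)
anc(b,d)
anc(b,e)
anc(b,f)
anc(b,g)
anc(b,j)
anc(d,a)
anc(d,b)
anc(d,d)
anc(d,e)
anc(d,f)
anc(d,g)
anc(d,i)
anc(d,j)
anc(e,a)
anc(e,b)
anc(e,d)
anc(e,e)
anc(e,f)
anc(e,g)
anc(e,i)
anc(e,j)
anc(g,a)
anc(g,b)
anc(g,d)
anc(g,e)
anc(g,f)
anc(g,g)
anc(g,j)
anc(i,a)
anc(i,b)
anc(i,d)
anc(i,e)
anc(i,f)
anc(i,g)
anc(i,j)
anc(j,j)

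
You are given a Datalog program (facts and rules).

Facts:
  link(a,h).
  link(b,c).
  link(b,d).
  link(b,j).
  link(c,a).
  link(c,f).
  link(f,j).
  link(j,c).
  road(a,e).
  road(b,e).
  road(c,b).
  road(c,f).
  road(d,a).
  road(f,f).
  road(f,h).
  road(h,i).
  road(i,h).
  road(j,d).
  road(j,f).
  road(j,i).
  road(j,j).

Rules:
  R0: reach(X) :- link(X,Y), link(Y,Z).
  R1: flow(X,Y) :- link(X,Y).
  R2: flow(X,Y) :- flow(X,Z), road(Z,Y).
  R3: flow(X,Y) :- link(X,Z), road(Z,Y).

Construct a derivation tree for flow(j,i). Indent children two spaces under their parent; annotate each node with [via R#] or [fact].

flow(j,i)  [via R2]
  flow(j,h)  [via R2]
    flow(j,f)  [via R3]
      link(j,c)  [fact]
      road(c,f)  [fact]
    road(f,h)  [fact]
  road(h,i)  [fact]

round 1: derive flow(a,h) via R1 from link(a,h)
round 1: derive flow(b,c) via R1 from link(b,c)
round 1: derive flow(b,d) via R1 from link(b,d)
round 1: derive flow(b,j) via R1 from link(b,j)
round 1: derive flow(c,a) via R1 from link(c,a)
round 1: derive flow(c,f) via R1 from link(c,f)
round 1: derive flow(f,j) via R1 from link(f,j)
round 1: derive flow(j,c) via R1 from link(j,c)
round 1: derive flow(a,i) via R3 from link(a,h), road(h,i)
round 1: derive flow(b,a) via R3 from link(b,d), road(d,a)
round 1: derive flow(b,b) via R3 from link(b,c), road(c,b)
round 1: derive flow(b,f) via R3 from link(b,c), road(c,f)
round 1: derive flow(b,i) via R3 from link(b,j), road(j,i)
round 1: derive flow(c,e) via R3 from link(c,a), road(a,e)
round 1: derive flow(c,h) via R3 from link(c,f), road(f,h)
round 1: derive flow(f,d) via R3 from link(f,j), road(j,d)
round 1: derive flow(f,f) via R3 from link(f,j), road(j,f)
round 1: derive flow(f,i) via R3 from link(f,j), road(j,i)
round 1: derive flow(j,b) via R3 from link(j,c), road(c,b)
round 1: derive flow(j,f) via R3 from link(j,c), road(c,f)
round 2: derive flow(b,e) via R2 from flow(b,a), road(a,e)
round 2: derive flow(b,h) via R2 from flow(b,f), road(f,h)
round 2: derive flow(c,i) via R2 from flow(c,h), road(h,i)
round 2: derive flow(f,a) via R2 from flow(f,d), road(d,a)
round 2: derive flow(f,h) via R2 from flow(f,f), road(f,h)
round 2: derive flow(j,e) via R2 from flow(j,b), road(b,e)
round 2: derive flow(j,h) via R2 from flow(j,f), road(f,h)
round 3: derive flow(f,e) via R2 from flow(f,a), road(a,e)
round 3: derive flow(j,i) via R2 from flow(j,h), road(h,i)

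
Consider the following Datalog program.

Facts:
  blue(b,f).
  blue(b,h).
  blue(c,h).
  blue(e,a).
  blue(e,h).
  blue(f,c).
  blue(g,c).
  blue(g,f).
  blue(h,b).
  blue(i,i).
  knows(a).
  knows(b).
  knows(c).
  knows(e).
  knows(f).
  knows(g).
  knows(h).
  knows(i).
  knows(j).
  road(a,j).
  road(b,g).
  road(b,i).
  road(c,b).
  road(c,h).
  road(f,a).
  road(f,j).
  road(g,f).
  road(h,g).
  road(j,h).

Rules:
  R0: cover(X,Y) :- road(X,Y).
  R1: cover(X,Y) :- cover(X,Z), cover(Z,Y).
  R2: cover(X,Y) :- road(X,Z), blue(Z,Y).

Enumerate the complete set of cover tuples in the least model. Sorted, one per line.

cover(a,a)
cover(a,b)
cover(a,c)
cover(a,f)
cover(a,g)
cover(a,h)
cover(a,i)
cover(a,j)
cover(b,a)
cover(b,b)
cover(b,c)
cover(b,f)
cover(b,g)
cover(b,h)
cover(b,i)
cover(b,j)
cover(c,a)
cover(c,b)
cover(c,c)
cover(c,f)
cover(c,g)
cover(c,h)
cover(c,i)
cover(c,j)
cover(f,a)
cover(f,b)
cover(f,c)
cover(f,f)
cover(f,g)
cover(f,h)
cover(f,i)
cover(f,j)
cover(g,a)
cover(g,b)
cover(g,c)
cover(g,f)
cover(g,g)
cover(g,h)
cover(g,i)
cover(g,j)
cover(h,a)
cover(h,b)
cover(h,c)
cover(h,f)
cover(h,g)
cover(h,h)
cover(h,i)
cover(h,j)
cover(j,a)
cover(j,b)
cover(j,c)
cover(j,f)
cover(j,g)
cover(j,h)
cover(j,i)
cover(j,j)

round 1: derive cover(a,j) via R0 from road(a,j)
round 1: derive cover(b,g) via R0 from road(b,g)
round 1: derive cover(b,i) via R0 from road(b,i)
round 1: derive cover(c,b) via R0 from road(c,b)
round 1: derive cover(c,h) via R0 from road(c,h)
round 1: derive cover(f,a) via R0 from road(f,a)
round 1: derive cover(f,j) via R0 from road(f,j)
round 1: derive cover(g,f) via R0 from road(g,f)
round 1: derive cover(h,g) via R0 from road(h,g)
round 1: derive cover(j,h) via R0 from road(j,h)
round 1: derive cover(b,c) via R2 from road(b,g), blue(g,c)
round 1: derive cover(b,f) via R2 from road(b,g), blue(g,f)
round 1: derive cover(c,f) via R2 from road(c,b), blue(b,f)
round 1: derive cover(g,c) via R2 from road(g,f), blue(f,c)
round 1: derive cover(h,c) via R2 from road(h,g), blue(g,c)
round 1: derive cover(h,f) via R2 from road(h,g), blue(g,f)
round 1: derive cover(j,b) via R2 from road(j,h), blue(h,b)
round 2: derive cover(a,b) via R1 from cover(a,j), cover(j,b)
round 2: derive cover(a,h) via R1 from cover(a,j), cover(j,h)
round 2: derive cover(b,a) via R1 from cover(b,f), cover(f,a)
round 2: derive cover(b,b) via R1 from cover(b,c), cover(c,b)
round 2: derive cover(b,h) via R1 from cover(b,c), cover(c,h)
round 2: derive cover(b,j) via R1 from cover(b,f), cover(f,j)
round 2: derive cover(c,a) via R1 from cover(c,f), cover(f,a)
round 2: derive cover(c,c) via R1 from cover(c,b), cover(b,c)
round 2: derive cover(c,g) via R1 from cover(c,b), cover(b,g)
round 2: derive cover(c,i) via R1 from cover(c,b), cover(b,i)
round 2: derive cover(c,j) via R1 from cover(c,f), cover(f,j)
round 2: derive cover(f,b) via R1 from cover(f,j), cover(j,b)
round 2: derive cover(f,h) via R1 from cover(f,j), cover(j,h)
round 2: derive cover(g,a) via R1 from cover(g,f), cover(f,a)
round 2: derive cover(g,b) via R1 from cover(g,c), cover(c,b)
round 2: derive cover(g,h) via R1 from cover(g,c), cover(c,h)
round 2: derive cover(g,j) via R1 from cover(g,f), cover(f,j)
round 2: derive cover(h,a) via R1 from cover(h,f), cover(f,a)
round 2: derive cover(h,b) via R1 from cover(h,c), cover(c,b)
round 2: derive cover(h,h) via R1 from cover(h,c), cover(c,h)
round 2: derive cover(h,j) via R1 from cover(h,f), cover(f,j)
round 2: derive cover(j,c) via R1 from cover(j,b), cover(b,c)
round 2: derive cover(j,f) via R1 from cover(j,b), cover(b,f)
round 2: derive cover(j,g) via R1 from cover(j,b), cover(b,g)
round 2: derive cover(j,i) via R1 from cover(j,b), cover(b,i)
round 3: derive cover(a,a) via R1 from cover(a,b), cover(b,a)
round 3: derive cover(a,c) via R1 from cover(a,b), cover(b,c)
round 3: derive cover(a,f) via R1 from cover(a,b), cover(b,f)
round 3: derive cover(a,g) via R1 from cover(a,b), cover(b,g)
round 3: derive cover(a,i) via R1 from cover(a,b), cover(b,i)
round 3: derive cover(f,c) via R1 from cover(f,b), cover(b,c)
round 3: derive cover(f,f) via R1 from cover(f,b), cover(b,f)
round 3: derive cover(f,g) via R1 from cover(f,b), cover(b,g)
round 3: derive cover(f,i) via R1 from cover(f,b), cover(b,i)
round 3: derive cover(g,g) via R1 from cover(g,b), cover(b,g)
round 3: derive cover(g,i) via R1 from cover(g,b), cover(b,i)
round 3: derive cover(h,i) via R1 from cover(h,b), cover(b,i)
round 3: derive cover(j,a) via R1 from cover(j,b), cover(b,a)
round 3: derive cover(j,j) via R1 from cover(j,b), cover(b,j)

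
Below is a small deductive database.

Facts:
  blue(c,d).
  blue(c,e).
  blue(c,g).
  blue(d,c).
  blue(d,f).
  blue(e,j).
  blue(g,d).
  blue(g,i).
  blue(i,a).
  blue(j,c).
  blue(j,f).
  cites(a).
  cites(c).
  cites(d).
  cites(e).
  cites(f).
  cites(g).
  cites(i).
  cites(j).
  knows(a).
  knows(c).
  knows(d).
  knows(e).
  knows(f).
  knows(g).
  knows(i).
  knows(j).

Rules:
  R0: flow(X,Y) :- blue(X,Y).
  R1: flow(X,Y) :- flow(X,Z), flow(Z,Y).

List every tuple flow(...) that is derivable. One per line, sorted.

round 1: derive flow(c,d) via R0 from blue(c,d)
round 1: derive flow(c,e) via R0 from blue(c,e)
round 1: derive flow(c,g) via R0 from blue(c,g)
round 1: derive flow(d,c) via R0 from blue(d,c)
round 1: derive flow(d,f) via R0 from blue(d,f)
round 1: derive flow(e,j) via R0 from blue(e,j)
round 1: derive flow(g,d) via R0 from blue(g,d)
round 1: derive flow(g,i) via R0 from blue(g,i)
round 1: derive flow(i,a) via R0 from blue(i,a)
round 1: derive flow(j,c) via R0 from blue(j,c)
round 1: derive flow(j,f) via R0 from blue(j,f)
round 2: derive flow(c,c) via R1 from flow(c,d), flow(d,c)
round 2: derive flow(c,f) via R1 from flow(c,d), flow(d,f)
round 2: derive flow(c,i) via R1 from flow(c,g), flow(g,i)
round 2: derive flow(c,j) via R1 from flow(c,e), flow(e,j)
round 2: derive flow(d,d) via R1 from flow(d,c), flow(c,d)
round 2: derive flow(d,e) via R1 from flow(d,c), flow(c,e)
round 2: derive flow(d,g) via R1 from flow(d,c), flow(c,g)
round 2: derive flow(e,c) via R1 from flow(e,j), flow(j,c)
round 2: derive flow(e,f) via R1 from flow(e,j), flow(j,f)
round 2: derive flow(g,a) via R1 from flow(g,i), flow(i,a)
round 2: derive flow(g,c) via R1 from flow(g,d), flow(d,c)
round 2: derive flow(g,f) via R1 from flow(g,d), flow(d,f)
round 2: derive flow(j,d) via R1 from flow(j,c), flow(c,d)
round 2: derive flow(j,e) via R1 from flow(j,c), flow(c,e)
round 2: derive flow(j,g) via R1 from flow(j,c), flow(c,g)
round 3: derive flow(c,a) via R1 from flow(c,g), flow(g,a)
round 3: derive flow(d,a) via R1 from flow(d,g), flow(g,a)
round 3: derive flow(d,i) via R1 from flow(d,c), flow(c,i)
round 3: derive flow(d,j) via R1 from flow(d,c), flow(c,j)
round 3: derive flow(e,d) via R1 from flow(e,c), flow(c,d)
round 3: derive flow(e,e) via R1 from flow(e,c), flow(c,e)
round 3: derive flow(e,g) via R1 from flow(e,c), flow(c,g)
round 3: derive flow(e,i) via R1 from flow(e,c), flow(c,i)
round 3: derive flow(g,e) via R1 from flow(g,c), flow(c,e)
round 3: derive flow(g,g) via R1 from flow(g,c), flow(c,g)
round 3: derive flow(g,j) via R1 from flow(g,c), flow(c,j)
round 3: derive flow(j,a) via R1 from flow(j,g), flow(g,a)
round 3: derive flow(j,i) via R1 from flow(j,c), flow(c,i)
round 3: derive flow(j,j) via R1 from flow(j,c), flow(c,j)
round 4: derive flow(e,a) via R1 from flow(e,c), flow(c,a)

flow(c,a)
flow(c,c)
flow(c,d)
flow(c,e)
flow(c,f)
flow(c,g)
flow(c,i)
flow(c,j)
flow(d,a)
flow(d,c)
flow(d,d)
flow(d,e)
flow(d,f)
flow(d,g)
flow(d,i)
flow(d,j)
flow(e,a)
flow(e,c)
flow(e,d)
flow(e,e)
flow(e,f)
flow(e,g)
flow(e,i)
flow(e,j)
flow(g,a)
flow(g,c)
flow(g,d)
flow(g,e)
flow(g,f)
flow(g,g)
flow(g,i)
flow(g,j)
flow(i,a)
flow(j,a)
flow(j,c)
flow(j,d)
flow(j,e)
flow(j,f)
flow(j,g)
flow(j,i)
flow(j,j)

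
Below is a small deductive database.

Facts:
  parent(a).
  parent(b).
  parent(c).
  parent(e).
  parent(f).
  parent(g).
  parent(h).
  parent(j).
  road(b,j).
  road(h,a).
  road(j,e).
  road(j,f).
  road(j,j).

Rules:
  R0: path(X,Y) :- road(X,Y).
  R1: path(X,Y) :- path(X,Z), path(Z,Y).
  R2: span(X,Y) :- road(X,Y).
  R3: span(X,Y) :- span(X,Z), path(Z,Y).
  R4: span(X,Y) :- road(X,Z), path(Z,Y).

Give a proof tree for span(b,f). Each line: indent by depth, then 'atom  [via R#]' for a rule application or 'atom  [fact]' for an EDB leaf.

span(b,f)  [via R3]
  span(b,j)  [via R2]
    road(b,j)  [fact]
  path(j,f)  [via R0]
    road(j,f)  [fact]

round 1: derive path(b,j) via R0 from road(b,j)
round 1: derive path(h,a) via R0 from road(h,a)
round 1: derive path(j,e) via R0 from road(j,e)
round 1: derive path(j,f) via R0 from road(j,f)
round 1: derive path(j,j) via R0 from road(j,j)
round 1: derive span(b,j) via R2 from road(b,j)
round 1: derive span(h,a) via R2 from road(h,a)
round 1: derive span(j,e) via R2 from road(j,e)
round 1: derive span(j,f) via R2 from road(j,f)
round 1: derive span(j,j) via R2 from road(j,j)
round 2: derive path(b,e) via R1 from path(b,j), path(j,e)
round 2: derive path(b,f) via R1 from path(b,j), path(j,f)
round 2: derive span(b,e) via R3 from span(b,j), path(j,e)
round 2: derive span(b,f) via R3 from span(b,j), path(j,f)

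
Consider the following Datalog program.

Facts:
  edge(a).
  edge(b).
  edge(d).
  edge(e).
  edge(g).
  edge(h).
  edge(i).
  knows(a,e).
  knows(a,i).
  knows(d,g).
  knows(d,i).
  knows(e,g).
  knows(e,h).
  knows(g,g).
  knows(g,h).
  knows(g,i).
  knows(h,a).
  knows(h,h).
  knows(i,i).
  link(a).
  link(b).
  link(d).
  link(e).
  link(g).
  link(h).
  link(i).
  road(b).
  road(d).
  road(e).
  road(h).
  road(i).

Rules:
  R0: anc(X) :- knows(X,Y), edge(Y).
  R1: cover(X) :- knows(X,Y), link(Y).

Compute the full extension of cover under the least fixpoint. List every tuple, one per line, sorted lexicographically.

cover(a)
cover(d)
cover(e)
cover(g)
cover(h)
cover(i)

round 1: derive cover(a) via R1 from knows(a,e), link(e)
round 1: derive cover(d) via R1 from knows(d,g), link(g)
round 1: derive cover(e) via R1 from knows(e,g), link(g)
round 1: derive cover(g) via R1 from knows(g,g), link(g)
round 1: derive cover(h) via R1 from knows(h,a), link(a)
round 1: derive cover(i) via R1 from knows(i,i), link(i)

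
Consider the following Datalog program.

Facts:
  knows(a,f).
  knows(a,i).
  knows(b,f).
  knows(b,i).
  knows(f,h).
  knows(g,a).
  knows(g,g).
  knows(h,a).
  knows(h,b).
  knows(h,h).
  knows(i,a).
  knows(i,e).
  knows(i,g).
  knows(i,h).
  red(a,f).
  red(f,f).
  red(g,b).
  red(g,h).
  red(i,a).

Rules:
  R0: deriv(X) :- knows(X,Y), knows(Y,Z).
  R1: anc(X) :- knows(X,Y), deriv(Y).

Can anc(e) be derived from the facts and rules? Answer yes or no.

no

round 1: derive deriv(a) via R0 from knows(a,f), knows(f,h)
round 1: derive deriv(b) via R0 from knows(b,f), knows(f,h)
round 1: derive deriv(f) via R0 from knows(f,h), knows(h,a)
round 1: derive deriv(g) via R0 from knows(g,a), knows(a,f)
round 1: derive deriv(h) via R0 from knows(h,a), knows(a,f)
round 1: derive deriv(i) via R0 from knows(i,a), knows(a,f)
round 2: derive anc(a) via R1 from knows(a,f), deriv(f)
round 2: derive anc(b) via R1 from knows(b,f), deriv(f)
round 2: derive anc(f) via R1 from knows(f,h), deriv(h)
round 2: derive anc(g) via R1 from knows(g,a), deriv(a)
round 2: derive anc(h) via R1 from knows(h,a), deriv(a)
round 2: derive anc(i) via R1 from knows(i,a), deriv(a)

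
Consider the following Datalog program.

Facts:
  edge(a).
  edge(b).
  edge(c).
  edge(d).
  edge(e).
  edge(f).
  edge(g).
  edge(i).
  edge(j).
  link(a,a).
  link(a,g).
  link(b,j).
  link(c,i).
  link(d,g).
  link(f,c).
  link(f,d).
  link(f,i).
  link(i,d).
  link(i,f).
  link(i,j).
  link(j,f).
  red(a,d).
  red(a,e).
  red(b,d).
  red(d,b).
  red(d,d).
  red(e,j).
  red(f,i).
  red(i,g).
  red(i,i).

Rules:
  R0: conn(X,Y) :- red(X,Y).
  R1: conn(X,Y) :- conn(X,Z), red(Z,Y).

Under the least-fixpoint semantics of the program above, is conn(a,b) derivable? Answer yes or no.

round 1: derive conn(a,d) via R0 from red(a,d)
round 1: derive conn(a,e) via R0 from red(a,e)
round 1: derive conn(b,d) via R0 from red(b,d)
round 1: derive conn(d,b) via R0 from red(d,b)
round 1: derive conn(d,d) via R0 from red(d,d)
round 1: derive conn(e,j) via R0 from red(e,j)
round 1: derive conn(f,i) via R0 from red(f,i)
round 1: derive conn(i,g) via R0 from red(i,g)
round 1: derive conn(i,i) via R0 from red(i,i)
round 2: derive conn(a,b) via R1 from conn(a,d), red(d,b)
round 2: derive conn(a,j) via R1 from conn(a,e), red(e,j)
round 2: derive conn(b,b) via R1 from conn(b,d), red(d,b)
round 2: derive conn(f,g) via R1 from conn(f,i), red(i,g)

yes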